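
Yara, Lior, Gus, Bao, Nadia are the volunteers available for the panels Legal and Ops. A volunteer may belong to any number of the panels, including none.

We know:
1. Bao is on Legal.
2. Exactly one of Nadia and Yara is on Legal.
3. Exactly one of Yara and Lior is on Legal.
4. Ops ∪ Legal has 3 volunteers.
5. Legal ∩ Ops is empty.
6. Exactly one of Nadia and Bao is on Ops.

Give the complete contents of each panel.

From (1): Bao ∈ Legal.
(5) (disjoint): Bao ∉ Ops.
(6) (exactly one): Nadia ∈ Ops.
(5) (disjoint): Nadia ∉ Legal.
(2) (exactly one): Yara ∈ Legal.
(3) (exactly one): Lior ∉ Legal.
(5) (disjoint): Yara ∉ Ops.
Suppose Lior ∈ Ops: no assignment then satisfies all the clues, so Lior ∉ Ops.

Legal = {Bao, Yara}; Ops = {Nadia}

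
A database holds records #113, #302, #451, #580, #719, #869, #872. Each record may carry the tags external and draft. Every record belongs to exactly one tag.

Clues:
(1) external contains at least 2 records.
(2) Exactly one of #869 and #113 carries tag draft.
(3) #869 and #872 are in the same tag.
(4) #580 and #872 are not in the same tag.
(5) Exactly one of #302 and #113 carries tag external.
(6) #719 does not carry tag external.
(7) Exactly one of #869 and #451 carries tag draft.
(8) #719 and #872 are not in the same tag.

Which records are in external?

From (6): #719 ∉ external.
Only one tag left: #719 ∈ draft.
(8): #872 ∉ draft.
Only one tag left: #872 ∈ external.
(3): #869 matches #872: #869 ∈ external.
(4): #580 ∉ external.
(7) (exactly one): #451 ∈ draft.
Only one tag left: #580 ∈ draft.
(2) (exactly one): #113 ∈ draft.
(5) (exactly one): #302 ∈ external.

external = {#302, #869, #872}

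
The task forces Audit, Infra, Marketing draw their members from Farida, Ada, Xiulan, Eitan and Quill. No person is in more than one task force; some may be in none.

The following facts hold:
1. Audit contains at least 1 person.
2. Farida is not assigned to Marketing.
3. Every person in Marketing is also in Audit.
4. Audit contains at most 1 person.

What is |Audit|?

1

From (2): Farida ∉ Marketing.
Suppose Ada ∈ Marketing: no assignment then satisfies all the clues, so Ada ∉ Marketing.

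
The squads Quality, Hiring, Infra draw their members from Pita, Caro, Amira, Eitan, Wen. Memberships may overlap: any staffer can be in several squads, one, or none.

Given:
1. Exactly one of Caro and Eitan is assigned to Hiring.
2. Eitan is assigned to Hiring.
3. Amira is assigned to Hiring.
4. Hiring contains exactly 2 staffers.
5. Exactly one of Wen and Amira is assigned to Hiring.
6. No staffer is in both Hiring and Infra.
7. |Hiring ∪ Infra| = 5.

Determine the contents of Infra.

Infra = {Caro, Pita, Wen}

From (2): Eitan ∈ Hiring.
From (3): Amira ∈ Hiring.
(1) (exactly one): Caro ∉ Hiring.
(4): Hiring already has 2, so the rest are out.
(6) (disjoint): Amira ∉ Infra.
(6) (disjoint): Eitan ∉ Infra.
Suppose Pita ∉ Infra: no assignment then satisfies all the clues, so Pita ∈ Infra.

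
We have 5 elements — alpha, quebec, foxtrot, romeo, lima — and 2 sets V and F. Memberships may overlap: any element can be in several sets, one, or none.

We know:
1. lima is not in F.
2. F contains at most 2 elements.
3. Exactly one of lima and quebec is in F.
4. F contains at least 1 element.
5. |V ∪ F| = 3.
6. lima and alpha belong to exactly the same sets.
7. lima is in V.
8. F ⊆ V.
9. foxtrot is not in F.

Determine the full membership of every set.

V = {alpha, lima, quebec}; F = {quebec}

From (1): lima ∉ F.
From (7): lima ∈ V.
From (9): foxtrot ∉ F.
(3) (exactly one): quebec ∈ F.
(6): alpha matches lima: alpha ∈ V.
(6): alpha matches lima: alpha ∉ F.
(8) with quebec ∈ F: quebec ∈ V.
Suppose foxtrot ∈ V: no assignment then satisfies all the clues, so foxtrot ∉ V.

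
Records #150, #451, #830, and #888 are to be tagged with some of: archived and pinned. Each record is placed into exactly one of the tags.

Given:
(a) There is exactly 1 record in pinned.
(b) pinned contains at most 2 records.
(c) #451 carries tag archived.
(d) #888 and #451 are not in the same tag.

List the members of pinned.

pinned = {#888}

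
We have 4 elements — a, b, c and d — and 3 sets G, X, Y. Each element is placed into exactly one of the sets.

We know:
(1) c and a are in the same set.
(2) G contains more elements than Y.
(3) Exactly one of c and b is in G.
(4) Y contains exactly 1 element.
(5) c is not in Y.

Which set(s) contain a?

From (5): c ∉ Y.
(1): a matches c: a ∉ Y.
Suppose a ∉ G: no assignment then satisfies all the clues, so a ∈ G.

a: G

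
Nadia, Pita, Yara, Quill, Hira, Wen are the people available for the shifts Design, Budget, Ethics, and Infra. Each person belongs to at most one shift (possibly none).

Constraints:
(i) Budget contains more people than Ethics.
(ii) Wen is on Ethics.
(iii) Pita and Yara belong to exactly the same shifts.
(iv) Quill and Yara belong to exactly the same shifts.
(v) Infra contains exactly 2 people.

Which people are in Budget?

Budget = {Pita, Quill, Yara}

From (ii): Wen ∈ Ethics.
Suppose Nadia ∈ Budget: no assignment then satisfies all the clues, so Nadia ∉ Budget.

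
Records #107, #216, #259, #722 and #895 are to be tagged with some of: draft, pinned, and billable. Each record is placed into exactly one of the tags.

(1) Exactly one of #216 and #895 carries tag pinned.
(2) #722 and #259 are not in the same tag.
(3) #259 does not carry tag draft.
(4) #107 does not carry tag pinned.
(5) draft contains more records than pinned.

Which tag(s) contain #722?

#722: draft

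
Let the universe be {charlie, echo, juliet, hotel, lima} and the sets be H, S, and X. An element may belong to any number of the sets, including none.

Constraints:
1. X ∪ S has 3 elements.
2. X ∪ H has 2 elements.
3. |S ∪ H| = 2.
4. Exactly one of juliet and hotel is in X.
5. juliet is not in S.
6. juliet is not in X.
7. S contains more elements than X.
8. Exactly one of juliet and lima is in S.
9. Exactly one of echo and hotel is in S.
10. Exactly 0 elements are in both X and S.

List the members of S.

From (5): juliet ∉ S.
From (6): juliet ∉ X.
(4) (exactly one): hotel ∈ X.
(8) (exactly one): lima ∈ S.
Suppose charlie ∈ S: no assignment then satisfies all the clues, so charlie ∉ S.

S = {echo, lima}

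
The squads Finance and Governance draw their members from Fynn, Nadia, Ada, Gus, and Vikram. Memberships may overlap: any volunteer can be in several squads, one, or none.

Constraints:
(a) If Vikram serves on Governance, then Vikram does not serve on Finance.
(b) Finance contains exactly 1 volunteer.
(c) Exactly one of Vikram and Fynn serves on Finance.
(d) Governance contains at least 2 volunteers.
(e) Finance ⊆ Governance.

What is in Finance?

Finance = {Fynn}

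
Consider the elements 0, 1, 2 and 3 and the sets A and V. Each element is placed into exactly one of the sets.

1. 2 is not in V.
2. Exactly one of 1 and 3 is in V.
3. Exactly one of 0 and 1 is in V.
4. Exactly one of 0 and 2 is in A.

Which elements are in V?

V = {0, 3}

From (1): 2 ∉ V.
Only one set left: 2 ∈ A.
(4) (exactly one): 0 ∉ A.
Only one set left: 0 ∈ V.
(3) (exactly one): 1 ∉ V.
Only one set left: 1 ∈ A.
(2) (exactly one): 3 ∈ V.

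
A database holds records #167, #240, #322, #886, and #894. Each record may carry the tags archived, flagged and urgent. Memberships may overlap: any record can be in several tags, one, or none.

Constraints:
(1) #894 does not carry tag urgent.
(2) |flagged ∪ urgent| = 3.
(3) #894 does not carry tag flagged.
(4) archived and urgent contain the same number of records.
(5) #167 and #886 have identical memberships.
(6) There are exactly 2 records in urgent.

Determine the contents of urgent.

From (1): #894 ∉ urgent.
From (3): #894 ∉ flagged.
Suppose #167 ∉ urgent: no assignment then satisfies all the clues, so #167 ∈ urgent.

urgent = {#167, #886}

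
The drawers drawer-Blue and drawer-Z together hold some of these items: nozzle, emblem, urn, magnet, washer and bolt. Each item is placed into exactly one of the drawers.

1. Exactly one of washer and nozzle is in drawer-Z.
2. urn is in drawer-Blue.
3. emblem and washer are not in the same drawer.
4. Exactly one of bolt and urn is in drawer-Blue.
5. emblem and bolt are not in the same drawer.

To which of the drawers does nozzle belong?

nozzle: drawer-Blue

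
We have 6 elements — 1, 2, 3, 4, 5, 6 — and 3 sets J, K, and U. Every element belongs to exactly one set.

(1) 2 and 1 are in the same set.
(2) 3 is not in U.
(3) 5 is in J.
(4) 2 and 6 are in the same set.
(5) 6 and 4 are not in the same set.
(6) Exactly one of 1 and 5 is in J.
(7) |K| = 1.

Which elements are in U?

U = {1, 2, 6}

From (2): 3 ∉ U.
From (3): 5 ∈ J.
(6) (exactly one): 1 ∉ J.
(1): 2 matches 1: 2 ∉ J.
(4): 6 matches 2: 6 ∉ J.
Suppose 1 ∉ U: no assignment then satisfies all the clues, so 1 ∈ U.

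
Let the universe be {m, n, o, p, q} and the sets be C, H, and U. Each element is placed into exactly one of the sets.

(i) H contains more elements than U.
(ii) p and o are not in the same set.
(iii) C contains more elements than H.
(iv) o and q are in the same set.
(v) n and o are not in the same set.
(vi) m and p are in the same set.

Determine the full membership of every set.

C = {m, n, p}; H = {o, q}; U = {}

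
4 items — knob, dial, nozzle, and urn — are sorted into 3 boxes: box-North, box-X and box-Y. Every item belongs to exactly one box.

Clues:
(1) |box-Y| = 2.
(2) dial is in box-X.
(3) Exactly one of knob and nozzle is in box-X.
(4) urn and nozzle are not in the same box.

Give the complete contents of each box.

box-North = {}; box-X = {dial, nozzle}; box-Y = {knob, urn}

From (2): dial ∈ box-X.
Suppose knob ∈ box-North: no assignment then satisfies all the clues, so knob ∉ box-North.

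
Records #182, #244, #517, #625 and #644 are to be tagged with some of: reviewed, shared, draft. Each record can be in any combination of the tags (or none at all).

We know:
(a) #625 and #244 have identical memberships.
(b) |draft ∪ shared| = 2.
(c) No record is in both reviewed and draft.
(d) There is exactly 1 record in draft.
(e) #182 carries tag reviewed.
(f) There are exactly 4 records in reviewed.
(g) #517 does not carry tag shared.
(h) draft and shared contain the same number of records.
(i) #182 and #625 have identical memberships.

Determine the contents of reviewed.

reviewed = {#182, #244, #625, #644}

From (e): #182 ∈ reviewed.
From (g): #517 ∉ shared.
(c) (disjoint): #182 ∉ draft.
(i): #625 matches #182: #625 ∈ reviewed.
(i): #625 matches #182: #625 ∉ draft.
(a): #244 matches #625: #244 ∈ reviewed.
(a): #244 matches #625: #244 ∉ draft.
Suppose #517 ∈ reviewed: no assignment then satisfies all the clues, so #517 ∉ reviewed.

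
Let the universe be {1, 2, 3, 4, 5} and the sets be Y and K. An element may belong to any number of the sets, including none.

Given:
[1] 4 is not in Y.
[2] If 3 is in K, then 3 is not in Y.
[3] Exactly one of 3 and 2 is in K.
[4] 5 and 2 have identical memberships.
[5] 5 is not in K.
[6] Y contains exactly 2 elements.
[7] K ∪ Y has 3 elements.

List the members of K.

K = {3}

From (1): 4 ∉ Y.
From (5): 5 ∉ K.
(4): 2 matches 5: 2 ∉ K.
(3) (exactly one): 3 ∈ K.
(2): 3 ∉ Y.
Suppose 1 ∈ K: no assignment then satisfies all the clues, so 1 ∉ K.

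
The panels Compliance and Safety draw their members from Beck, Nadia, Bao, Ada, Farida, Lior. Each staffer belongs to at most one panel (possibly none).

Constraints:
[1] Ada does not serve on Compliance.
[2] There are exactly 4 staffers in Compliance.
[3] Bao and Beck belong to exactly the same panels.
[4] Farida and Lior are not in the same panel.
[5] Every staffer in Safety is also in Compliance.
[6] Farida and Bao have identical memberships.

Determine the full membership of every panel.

Compliance = {Bao, Beck, Farida, Nadia}; Safety = {}

From (1): Ada ∉ Compliance.
(5) contrapositive: Ada ∉ Safety.
Suppose Beck ∉ Compliance: no assignment then satisfies all the clues, so Beck ∈ Compliance.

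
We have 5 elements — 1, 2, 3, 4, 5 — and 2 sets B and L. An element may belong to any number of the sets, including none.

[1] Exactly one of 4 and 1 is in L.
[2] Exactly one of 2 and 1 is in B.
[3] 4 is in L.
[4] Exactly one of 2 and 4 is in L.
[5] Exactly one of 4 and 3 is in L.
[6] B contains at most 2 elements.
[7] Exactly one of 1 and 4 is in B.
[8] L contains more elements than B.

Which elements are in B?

B = {1}

From (3): 4 ∈ L.
(1) (exactly one): 1 ∉ L.
(4) (exactly one): 2 ∉ L.
(5) (exactly one): 3 ∉ L.
Suppose 1 ∉ B: no assignment then satisfies all the clues, so 1 ∈ B.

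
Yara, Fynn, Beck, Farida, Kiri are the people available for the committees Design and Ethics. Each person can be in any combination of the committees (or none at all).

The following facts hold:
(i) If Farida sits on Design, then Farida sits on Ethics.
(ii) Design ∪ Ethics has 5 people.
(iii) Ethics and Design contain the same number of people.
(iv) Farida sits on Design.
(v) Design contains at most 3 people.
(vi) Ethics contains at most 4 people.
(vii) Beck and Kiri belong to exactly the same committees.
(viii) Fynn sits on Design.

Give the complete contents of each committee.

Design = {Farida, Fynn, Yara}; Ethics = {Beck, Farida, Kiri}

From (iv): Farida ∈ Design.
From (viii): Fynn ∈ Design.
(i): Farida ∈ Ethics.
Suppose Yara ∉ Design: no assignment then satisfies all the clues, so Yara ∈ Design.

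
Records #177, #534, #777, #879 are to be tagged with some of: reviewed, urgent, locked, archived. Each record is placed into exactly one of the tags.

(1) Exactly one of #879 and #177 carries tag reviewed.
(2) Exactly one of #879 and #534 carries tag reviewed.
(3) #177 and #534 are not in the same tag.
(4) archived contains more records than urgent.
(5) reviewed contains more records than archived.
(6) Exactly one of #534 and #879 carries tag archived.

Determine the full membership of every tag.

reviewed = {#777, #879}; urgent = {}; locked = {#177}; archived = {#534}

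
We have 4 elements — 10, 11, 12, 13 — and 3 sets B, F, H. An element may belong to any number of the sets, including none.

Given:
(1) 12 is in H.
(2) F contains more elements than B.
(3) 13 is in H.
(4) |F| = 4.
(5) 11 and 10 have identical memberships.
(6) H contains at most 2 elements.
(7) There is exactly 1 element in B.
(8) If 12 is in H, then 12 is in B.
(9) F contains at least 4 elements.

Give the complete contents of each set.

From (1): 12 ∈ H.
From (3): 13 ∈ H.
(4): only 4 candidates remain for F, so all are in.
(6): H already has 2, so the rest are out.
(8): 12 ∈ B.
(7): B already has 1, so the rest are out.

B = {12}; F = {10, 11, 12, 13}; H = {12, 13}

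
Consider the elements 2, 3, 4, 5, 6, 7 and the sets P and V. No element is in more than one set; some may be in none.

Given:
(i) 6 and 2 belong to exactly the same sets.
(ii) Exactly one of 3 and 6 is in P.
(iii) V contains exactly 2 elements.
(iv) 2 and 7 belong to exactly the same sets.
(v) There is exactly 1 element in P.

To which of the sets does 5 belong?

5: V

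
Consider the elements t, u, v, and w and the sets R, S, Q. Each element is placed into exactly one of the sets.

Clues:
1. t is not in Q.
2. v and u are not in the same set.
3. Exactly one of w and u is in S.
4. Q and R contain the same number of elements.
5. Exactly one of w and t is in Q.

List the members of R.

R = {v}

From (1): t ∉ Q.
(5) (exactly one): w ∈ Q.
(3) (exactly one): u ∈ S.
(2): v ∉ S.
Suppose t ∈ R: no assignment then satisfies all the clues, so t ∉ R.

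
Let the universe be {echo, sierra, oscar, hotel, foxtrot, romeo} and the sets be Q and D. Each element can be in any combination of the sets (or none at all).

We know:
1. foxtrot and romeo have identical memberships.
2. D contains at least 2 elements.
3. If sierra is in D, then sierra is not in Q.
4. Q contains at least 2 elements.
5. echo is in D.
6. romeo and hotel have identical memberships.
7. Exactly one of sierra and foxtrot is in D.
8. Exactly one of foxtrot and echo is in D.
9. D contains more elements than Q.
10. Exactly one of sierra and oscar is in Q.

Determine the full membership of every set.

Q = {echo, oscar}; D = {echo, oscar, sierra}

From (5): echo ∈ D.
(8) (exactly one): foxtrot ∉ D.
(1): romeo matches foxtrot: romeo ∉ D.
(6): hotel matches romeo: hotel ∉ D.
(7) (exactly one): sierra ∈ D.
(3): sierra ∉ Q.
(10) (exactly one): oscar ∈ Q.
Suppose echo ∉ Q: no assignment then satisfies all the clues, so echo ∈ Q.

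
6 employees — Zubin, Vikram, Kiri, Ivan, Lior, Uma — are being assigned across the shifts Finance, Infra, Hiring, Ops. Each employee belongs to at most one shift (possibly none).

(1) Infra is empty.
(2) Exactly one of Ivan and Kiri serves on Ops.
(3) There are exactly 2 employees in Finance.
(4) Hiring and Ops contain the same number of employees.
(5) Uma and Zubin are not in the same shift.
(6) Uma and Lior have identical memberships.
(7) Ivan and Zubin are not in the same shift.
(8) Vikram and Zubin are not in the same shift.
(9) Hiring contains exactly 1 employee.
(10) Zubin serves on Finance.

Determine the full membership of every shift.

From (10): Zubin ∈ Finance.
(1): Infra already has 0, so the rest are out.
(5): Uma ∉ Finance.
(6): Lior matches Uma: Lior ∉ Finance.
(7): Ivan ∉ Finance.
(8): Vikram ∉ Finance.
(3): only 2 candidates remain for Finance, so all are in.
(2) (exactly one): Ivan ∈ Ops.
Suppose Vikram ∉ Hiring: no assignment then satisfies all the clues, so Vikram ∈ Hiring.

Finance = {Kiri, Zubin}; Infra = {}; Hiring = {Vikram}; Ops = {Ivan}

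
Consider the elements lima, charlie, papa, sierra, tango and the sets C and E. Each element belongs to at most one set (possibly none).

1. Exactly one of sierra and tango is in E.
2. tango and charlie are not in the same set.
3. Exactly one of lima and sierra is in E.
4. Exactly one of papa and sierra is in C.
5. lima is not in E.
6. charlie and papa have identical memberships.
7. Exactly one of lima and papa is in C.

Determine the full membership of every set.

From (5): lima ∉ E.
(3) (exactly one): sierra ∈ E.
(4) (exactly one): papa ∈ C.
(6): charlie matches papa: charlie ∈ C.
(7) (exactly one): lima ∉ C.
(1) (exactly one): tango ∉ E.
(2): tango ∉ C.

C = {charlie, papa}; E = {sierra}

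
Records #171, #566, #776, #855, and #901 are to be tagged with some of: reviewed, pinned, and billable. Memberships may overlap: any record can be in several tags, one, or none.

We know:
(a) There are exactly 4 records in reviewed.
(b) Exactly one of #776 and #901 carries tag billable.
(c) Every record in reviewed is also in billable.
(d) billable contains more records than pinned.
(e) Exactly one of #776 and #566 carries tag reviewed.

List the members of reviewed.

reviewed = {#171, #566, #855, #901}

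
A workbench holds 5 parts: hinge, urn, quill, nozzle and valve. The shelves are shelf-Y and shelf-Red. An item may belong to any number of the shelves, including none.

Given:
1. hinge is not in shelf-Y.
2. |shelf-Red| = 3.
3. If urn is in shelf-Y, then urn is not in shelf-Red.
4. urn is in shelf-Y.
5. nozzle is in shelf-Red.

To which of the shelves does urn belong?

urn: shelf-Y

From (1): hinge ∉ shelf-Y.
From (4): urn ∈ shelf-Y.
From (5): nozzle ∈ shelf-Red.
(3): urn ∉ shelf-Red.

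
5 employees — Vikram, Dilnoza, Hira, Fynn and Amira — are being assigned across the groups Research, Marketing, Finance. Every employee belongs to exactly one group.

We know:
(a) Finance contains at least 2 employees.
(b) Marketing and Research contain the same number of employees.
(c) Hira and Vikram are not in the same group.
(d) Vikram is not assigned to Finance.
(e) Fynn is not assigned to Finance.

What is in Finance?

From (d): Vikram ∉ Finance.
From (e): Fynn ∉ Finance.
Suppose Dilnoza ∉ Finance: no assignment then satisfies all the clues, so Dilnoza ∈ Finance.

Finance = {Amira, Dilnoza, Hira}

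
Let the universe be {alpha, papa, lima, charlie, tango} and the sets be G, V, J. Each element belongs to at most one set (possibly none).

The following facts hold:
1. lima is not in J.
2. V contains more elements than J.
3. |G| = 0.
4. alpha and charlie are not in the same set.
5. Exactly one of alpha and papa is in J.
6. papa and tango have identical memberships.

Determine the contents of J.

From (1): lima ∉ J.
(3): G already has 0, so the rest are out.
Suppose alpha ∉ J: no assignment then satisfies all the clues, so alpha ∈ J.

J = {alpha}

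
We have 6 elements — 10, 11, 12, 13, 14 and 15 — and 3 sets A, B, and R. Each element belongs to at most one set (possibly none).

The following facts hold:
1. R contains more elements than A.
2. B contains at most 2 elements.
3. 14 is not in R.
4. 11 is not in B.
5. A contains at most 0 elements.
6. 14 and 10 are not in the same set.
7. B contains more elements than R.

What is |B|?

2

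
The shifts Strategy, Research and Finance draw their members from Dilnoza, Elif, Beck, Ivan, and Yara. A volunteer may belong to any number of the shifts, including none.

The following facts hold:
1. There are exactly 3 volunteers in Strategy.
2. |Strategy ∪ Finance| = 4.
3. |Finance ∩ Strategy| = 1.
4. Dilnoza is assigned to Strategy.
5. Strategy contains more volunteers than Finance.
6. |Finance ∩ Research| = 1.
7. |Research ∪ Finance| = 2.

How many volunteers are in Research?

1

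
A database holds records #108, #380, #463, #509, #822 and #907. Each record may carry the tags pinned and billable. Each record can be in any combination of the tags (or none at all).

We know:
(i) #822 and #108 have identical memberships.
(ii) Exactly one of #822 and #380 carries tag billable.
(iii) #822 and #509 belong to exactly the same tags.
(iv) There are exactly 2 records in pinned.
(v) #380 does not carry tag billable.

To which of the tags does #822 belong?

#822: billable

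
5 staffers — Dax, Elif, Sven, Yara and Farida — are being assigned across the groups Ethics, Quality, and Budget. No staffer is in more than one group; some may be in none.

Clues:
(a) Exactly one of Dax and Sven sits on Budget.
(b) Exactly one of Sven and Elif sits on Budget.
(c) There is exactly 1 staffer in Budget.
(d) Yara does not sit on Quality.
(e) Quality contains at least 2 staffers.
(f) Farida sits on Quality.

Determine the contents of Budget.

From (d): Yara ∉ Quality.
From (f): Farida ∈ Quality.
Suppose Dax ∈ Budget: no assignment then satisfies all the clues, so Dax ∉ Budget.

Budget = {Sven}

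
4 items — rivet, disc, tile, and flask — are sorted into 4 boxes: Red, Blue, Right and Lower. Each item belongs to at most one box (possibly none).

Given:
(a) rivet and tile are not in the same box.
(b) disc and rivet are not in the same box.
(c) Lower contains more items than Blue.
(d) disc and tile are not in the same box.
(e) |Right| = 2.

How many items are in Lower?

1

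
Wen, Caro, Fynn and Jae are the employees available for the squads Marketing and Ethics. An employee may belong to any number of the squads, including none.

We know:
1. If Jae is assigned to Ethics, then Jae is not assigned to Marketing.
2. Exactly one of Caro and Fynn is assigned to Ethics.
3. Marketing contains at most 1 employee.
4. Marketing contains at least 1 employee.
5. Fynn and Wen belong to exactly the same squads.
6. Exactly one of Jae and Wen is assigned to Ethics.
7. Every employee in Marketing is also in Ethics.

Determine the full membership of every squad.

Marketing = {Caro}; Ethics = {Caro, Jae}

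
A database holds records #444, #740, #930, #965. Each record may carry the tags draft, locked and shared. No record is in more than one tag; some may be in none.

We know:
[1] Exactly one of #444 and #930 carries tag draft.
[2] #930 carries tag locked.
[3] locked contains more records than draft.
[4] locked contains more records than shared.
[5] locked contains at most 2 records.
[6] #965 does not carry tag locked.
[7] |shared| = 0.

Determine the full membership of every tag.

draft = {#444}; locked = {#740, #930}; shared = {}

From (2): #930 ∈ locked.
From (6): #965 ∉ locked.
(1) (exactly one): #444 ∈ draft.
(7): shared already has 0, so the rest are out.
Suppose #740 ∈ draft: no assignment then satisfies all the clues, so #740 ∉ draft.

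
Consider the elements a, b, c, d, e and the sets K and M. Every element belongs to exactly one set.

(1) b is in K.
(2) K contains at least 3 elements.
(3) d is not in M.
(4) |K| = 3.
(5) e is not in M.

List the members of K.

K = {b, d, e}

From (1): b ∈ K.
From (3): d ∉ M.
From (5): e ∉ M.
Only one set left: d ∈ K.
Only one set left: e ∈ K.
(4): K already has 3, so the rest are out.
Only one set left: a ∈ M.
Only one set left: c ∈ M.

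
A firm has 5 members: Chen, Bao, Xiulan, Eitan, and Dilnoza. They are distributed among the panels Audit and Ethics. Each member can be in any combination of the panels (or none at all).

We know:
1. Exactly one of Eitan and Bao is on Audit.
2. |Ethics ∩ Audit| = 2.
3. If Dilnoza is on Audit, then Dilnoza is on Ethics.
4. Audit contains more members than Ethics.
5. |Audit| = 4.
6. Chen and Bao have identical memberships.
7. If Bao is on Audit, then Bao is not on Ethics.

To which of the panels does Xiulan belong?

Xiulan: Audit, Ethics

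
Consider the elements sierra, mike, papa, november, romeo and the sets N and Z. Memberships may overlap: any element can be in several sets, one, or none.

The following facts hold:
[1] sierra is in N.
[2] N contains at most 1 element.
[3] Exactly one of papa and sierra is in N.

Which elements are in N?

From (1): sierra ∈ N.
(2): N already has 1, so the rest are out.

N = {sierra}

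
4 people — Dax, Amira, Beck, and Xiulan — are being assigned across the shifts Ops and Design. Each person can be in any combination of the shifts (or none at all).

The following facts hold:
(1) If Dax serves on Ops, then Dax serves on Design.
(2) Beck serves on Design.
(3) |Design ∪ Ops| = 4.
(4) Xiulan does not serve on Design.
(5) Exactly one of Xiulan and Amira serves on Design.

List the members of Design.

Design = {Amira, Beck, Dax}

From (2): Beck ∈ Design.
From (4): Xiulan ∉ Design.
(5) (exactly one): Amira ∈ Design.
Suppose Dax ∉ Design: no assignment then satisfies all the clues, so Dax ∈ Design.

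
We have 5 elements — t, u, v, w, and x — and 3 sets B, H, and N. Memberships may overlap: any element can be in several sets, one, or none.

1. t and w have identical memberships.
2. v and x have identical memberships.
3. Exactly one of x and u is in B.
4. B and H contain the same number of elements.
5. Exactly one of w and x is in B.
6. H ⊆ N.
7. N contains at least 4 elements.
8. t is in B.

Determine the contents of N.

N = {t, u, v, w, x}

From (8): t ∈ B.
(1): w matches t: w ∈ B.
(5) (exactly one): x ∉ B.
(2): v matches x: v ∉ B.
(3) (exactly one): u ∈ B.
Suppose t ∉ N: no assignment then satisfies all the clues, so t ∈ N.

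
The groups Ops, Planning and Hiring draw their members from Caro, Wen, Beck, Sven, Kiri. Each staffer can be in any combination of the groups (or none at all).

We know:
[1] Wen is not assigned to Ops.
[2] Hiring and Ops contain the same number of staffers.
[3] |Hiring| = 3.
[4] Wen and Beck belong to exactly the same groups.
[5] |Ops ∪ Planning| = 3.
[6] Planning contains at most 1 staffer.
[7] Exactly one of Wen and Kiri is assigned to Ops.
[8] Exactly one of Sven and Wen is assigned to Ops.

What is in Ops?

From (1): Wen ∉ Ops.
(4): Beck matches Wen: Beck ∉ Ops.
(7) (exactly one): Kiri ∈ Ops.
(8) (exactly one): Sven ∈ Ops.
Suppose Caro ∉ Ops: no assignment then satisfies all the clues, so Caro ∈ Ops.

Ops = {Caro, Kiri, Sven}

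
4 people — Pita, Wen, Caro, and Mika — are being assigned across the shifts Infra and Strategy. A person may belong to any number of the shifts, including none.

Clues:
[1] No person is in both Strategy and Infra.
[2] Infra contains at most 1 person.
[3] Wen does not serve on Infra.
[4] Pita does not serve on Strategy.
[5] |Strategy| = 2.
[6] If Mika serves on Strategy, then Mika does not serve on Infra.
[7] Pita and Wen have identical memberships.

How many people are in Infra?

From (3): Wen ∉ Infra.
From (4): Pita ∉ Strategy.
(7): Pita matches Wen: Pita ∉ Infra.
(7): Wen matches Pita: Wen ∉ Strategy.
(5): only 2 candidates remain for Strategy, so all are in.
(6): Mika ∉ Infra.
(1) (disjoint): Caro ∉ Infra.

0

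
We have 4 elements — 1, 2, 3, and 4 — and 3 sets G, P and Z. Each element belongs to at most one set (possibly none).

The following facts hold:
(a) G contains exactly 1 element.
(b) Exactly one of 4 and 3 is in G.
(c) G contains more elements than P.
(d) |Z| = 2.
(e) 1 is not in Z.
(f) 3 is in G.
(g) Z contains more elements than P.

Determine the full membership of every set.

From (e): 1 ∉ Z.
From (f): 3 ∈ G.
(a): G already has 1, so the rest are out.
(d): only 2 candidates remain for Z, so all are in.
Suppose 1 ∈ P: no assignment then satisfies all the clues, so 1 ∉ P.

G = {3}; P = {}; Z = {2, 4}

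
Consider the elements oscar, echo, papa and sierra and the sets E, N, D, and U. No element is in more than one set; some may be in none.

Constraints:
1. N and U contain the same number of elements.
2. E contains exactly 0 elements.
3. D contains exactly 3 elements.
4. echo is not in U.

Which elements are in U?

U = {}

From (4): echo ∉ U.
(2): E already has 0, so the rest are out.
Suppose oscar ∈ U: no assignment then satisfies all the clues, so oscar ∉ U.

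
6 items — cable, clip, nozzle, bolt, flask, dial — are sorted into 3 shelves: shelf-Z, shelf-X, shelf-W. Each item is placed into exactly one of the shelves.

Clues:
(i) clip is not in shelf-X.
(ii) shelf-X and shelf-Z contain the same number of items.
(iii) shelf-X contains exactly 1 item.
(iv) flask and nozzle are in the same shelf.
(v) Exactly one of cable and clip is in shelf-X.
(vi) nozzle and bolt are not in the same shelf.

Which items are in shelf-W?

shelf-W = {clip, dial, flask, nozzle}

From (i): clip ∉ shelf-X.
(v) (exactly one): cable ∈ shelf-X.
(iii): shelf-X already has 1, so the rest are out.
Suppose clip ∉ shelf-W: no assignment then satisfies all the clues, so clip ∈ shelf-W.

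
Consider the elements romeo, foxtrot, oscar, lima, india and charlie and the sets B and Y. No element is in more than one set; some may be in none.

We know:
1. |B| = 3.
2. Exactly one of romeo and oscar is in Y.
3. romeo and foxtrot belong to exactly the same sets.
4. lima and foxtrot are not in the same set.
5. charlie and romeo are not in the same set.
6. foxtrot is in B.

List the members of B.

B = {foxtrot, india, romeo}

From (6): foxtrot ∈ B.
(3): romeo matches foxtrot: romeo ∈ B.
(4): lima ∉ B.
(5): charlie ∉ B.
(2) (exactly one): oscar ∈ Y.
(1): only 3 candidates remain for B, so all are in.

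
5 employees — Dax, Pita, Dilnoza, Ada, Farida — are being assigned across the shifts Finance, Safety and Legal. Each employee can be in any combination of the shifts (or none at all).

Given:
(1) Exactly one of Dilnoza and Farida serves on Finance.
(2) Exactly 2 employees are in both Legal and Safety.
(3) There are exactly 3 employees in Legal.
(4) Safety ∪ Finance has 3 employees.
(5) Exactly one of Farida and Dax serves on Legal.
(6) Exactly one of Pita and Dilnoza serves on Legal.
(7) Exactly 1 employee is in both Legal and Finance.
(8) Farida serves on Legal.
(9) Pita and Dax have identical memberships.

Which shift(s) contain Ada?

Ada: Legal, Safety

From (8): Farida ∈ Legal.
(5) (exactly one): Dax ∉ Legal.
(9): Pita matches Dax: Pita ∉ Legal.
(3): only 3 candidates remain for Legal, so all are in.
Suppose Ada ∈ Finance: no assignment then satisfies all the clues, so Ada ∉ Finance.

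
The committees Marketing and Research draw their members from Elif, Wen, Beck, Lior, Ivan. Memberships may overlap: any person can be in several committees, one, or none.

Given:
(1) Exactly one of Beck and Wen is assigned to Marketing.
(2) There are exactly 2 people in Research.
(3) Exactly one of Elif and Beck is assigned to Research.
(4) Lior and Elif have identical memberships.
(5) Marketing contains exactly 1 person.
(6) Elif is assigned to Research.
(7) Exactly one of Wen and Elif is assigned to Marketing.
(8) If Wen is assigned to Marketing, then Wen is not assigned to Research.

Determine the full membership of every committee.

Marketing = {Wen}; Research = {Elif, Lior}

From (6): Elif ∈ Research.
(3) (exactly one): Beck ∉ Research.
(4): Lior matches Elif: Lior ∈ Research.
(2): Research already has 2, so the rest are out.
Suppose Elif ∈ Marketing: no assignment then satisfies all the clues, so Elif ∉ Marketing.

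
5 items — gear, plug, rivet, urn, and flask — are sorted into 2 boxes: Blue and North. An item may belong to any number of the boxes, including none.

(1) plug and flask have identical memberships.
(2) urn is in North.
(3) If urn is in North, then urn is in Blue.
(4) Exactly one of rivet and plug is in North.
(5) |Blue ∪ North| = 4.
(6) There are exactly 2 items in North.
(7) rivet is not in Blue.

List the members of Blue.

Blue = {flask, plug, urn}

From (2): urn ∈ North.
From (7): rivet ∉ Blue.
(3): urn ∈ Blue.
Suppose gear ∈ Blue: no assignment then satisfies all the clues, so gear ∉ Blue.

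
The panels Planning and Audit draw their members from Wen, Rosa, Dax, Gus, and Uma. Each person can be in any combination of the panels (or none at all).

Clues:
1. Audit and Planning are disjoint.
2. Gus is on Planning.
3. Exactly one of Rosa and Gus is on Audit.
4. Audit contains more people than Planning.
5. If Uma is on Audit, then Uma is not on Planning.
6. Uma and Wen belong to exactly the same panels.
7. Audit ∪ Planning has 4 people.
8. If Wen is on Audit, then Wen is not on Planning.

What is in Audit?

Audit = {Rosa, Uma, Wen}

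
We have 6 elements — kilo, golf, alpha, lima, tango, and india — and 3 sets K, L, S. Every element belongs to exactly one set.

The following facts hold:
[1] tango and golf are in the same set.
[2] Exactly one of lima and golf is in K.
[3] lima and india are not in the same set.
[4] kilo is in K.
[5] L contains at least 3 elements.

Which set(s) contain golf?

golf: L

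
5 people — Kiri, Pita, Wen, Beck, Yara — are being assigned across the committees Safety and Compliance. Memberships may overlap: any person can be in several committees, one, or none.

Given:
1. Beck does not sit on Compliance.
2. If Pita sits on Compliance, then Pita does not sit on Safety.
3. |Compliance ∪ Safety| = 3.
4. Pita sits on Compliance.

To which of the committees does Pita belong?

From (1): Beck ∉ Compliance.
From (4): Pita ∈ Compliance.
(2): Pita ∉ Safety.

Pita: Compliance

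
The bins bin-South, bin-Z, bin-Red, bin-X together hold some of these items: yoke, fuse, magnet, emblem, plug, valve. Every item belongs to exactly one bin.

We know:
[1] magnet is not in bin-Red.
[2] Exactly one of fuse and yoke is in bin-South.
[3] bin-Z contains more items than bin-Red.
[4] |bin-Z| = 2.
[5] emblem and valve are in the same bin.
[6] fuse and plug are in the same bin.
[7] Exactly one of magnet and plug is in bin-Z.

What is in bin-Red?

From (1): magnet ∉ bin-Red.
Suppose yoke ∈ bin-Red: no assignment then satisfies all the clues, so yoke ∉ bin-Red.

bin-Red = {}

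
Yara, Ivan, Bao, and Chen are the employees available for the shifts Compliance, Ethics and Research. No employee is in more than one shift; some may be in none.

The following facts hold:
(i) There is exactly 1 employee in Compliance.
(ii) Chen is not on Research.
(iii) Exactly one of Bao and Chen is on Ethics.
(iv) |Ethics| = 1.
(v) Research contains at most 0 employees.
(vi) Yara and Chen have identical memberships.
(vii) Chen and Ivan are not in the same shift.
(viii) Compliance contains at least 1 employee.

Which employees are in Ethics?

Ethics = {Bao}

From (ii): Chen ∉ Research.
(v): Research already has 0, so the rest are out.
Suppose Yara ∈ Ethics: no assignment then satisfies all the clues, so Yara ∉ Ethics.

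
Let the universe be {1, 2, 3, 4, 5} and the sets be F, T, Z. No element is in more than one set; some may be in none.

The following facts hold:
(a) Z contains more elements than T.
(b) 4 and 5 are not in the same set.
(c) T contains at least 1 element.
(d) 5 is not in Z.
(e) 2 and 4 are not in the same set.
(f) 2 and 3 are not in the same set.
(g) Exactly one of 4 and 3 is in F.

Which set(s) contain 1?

1: Z

From (d): 5 ∉ Z.
Suppose 1 ∈ F: no assignment then satisfies all the clues, so 1 ∉ F.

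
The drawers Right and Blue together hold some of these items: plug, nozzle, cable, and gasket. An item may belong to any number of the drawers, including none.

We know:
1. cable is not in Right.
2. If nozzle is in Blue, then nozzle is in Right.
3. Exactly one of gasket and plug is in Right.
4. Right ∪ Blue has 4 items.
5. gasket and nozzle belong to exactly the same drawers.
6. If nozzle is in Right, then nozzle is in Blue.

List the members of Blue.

Blue = {cable, gasket, nozzle, plug}

From (1): cable ∉ Right.
Suppose plug ∉ Blue: no assignment then satisfies all the clues, so plug ∈ Blue.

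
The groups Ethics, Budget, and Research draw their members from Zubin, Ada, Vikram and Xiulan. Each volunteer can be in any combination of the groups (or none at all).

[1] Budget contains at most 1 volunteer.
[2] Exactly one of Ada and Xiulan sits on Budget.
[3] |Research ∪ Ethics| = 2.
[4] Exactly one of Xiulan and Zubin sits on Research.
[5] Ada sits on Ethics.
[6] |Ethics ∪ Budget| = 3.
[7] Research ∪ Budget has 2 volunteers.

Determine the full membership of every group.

Ethics = {Ada, Zubin}; Budget = {Xiulan}; Research = {Zubin}

From (5): Ada ∈ Ethics.
Suppose Zubin ∉ Ethics: no assignment then satisfies all the clues, so Zubin ∈ Ethics.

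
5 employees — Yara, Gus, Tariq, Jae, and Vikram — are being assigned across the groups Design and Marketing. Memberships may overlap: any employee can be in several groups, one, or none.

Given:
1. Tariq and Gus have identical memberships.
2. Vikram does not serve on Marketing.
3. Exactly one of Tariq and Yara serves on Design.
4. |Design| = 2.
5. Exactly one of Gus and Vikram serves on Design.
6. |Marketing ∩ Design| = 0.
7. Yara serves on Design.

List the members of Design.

From (2): Vikram ∉ Marketing.
From (7): Yara ∈ Design.
(3) (exactly one): Tariq ∉ Design.
(1): Gus matches Tariq: Gus ∉ Design.
(5) (exactly one): Vikram ∈ Design.
(4): Design already has 2, so the rest are out.

Design = {Vikram, Yara}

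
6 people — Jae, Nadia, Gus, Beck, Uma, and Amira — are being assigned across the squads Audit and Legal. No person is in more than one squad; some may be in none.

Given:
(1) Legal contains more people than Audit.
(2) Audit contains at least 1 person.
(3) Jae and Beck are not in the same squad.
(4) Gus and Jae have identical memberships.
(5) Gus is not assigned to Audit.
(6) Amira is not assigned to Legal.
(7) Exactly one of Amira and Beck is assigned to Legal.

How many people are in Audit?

1

From (5): Gus ∉ Audit.
From (6): Amira ∉ Legal.
(4): Jae matches Gus: Jae ∉ Audit.
(7) (exactly one): Beck ∈ Legal.
(3): Jae ∉ Legal.
(4): Gus matches Jae: Gus ∉ Legal.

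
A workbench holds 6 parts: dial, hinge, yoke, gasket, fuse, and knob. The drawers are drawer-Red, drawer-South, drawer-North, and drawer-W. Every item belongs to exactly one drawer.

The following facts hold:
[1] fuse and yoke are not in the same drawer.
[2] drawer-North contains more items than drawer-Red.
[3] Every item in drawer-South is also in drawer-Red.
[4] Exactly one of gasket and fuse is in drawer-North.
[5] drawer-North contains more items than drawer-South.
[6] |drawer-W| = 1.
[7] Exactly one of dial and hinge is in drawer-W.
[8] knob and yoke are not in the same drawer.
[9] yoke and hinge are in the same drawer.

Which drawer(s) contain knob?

knob: drawer-Red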